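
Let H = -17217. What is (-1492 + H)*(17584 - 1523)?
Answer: -300485249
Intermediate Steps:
(-1492 + H)*(17584 - 1523) = (-1492 - 17217)*(17584 - 1523) = -18709*16061 = -300485249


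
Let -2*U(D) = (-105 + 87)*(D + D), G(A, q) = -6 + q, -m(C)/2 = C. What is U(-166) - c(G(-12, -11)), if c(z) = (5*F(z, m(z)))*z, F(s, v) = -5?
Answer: -3413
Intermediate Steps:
m(C) = -2*C
c(z) = -25*z (c(z) = (5*(-5))*z = -25*z)
U(D) = 18*D (U(D) = -(-105 + 87)*(D + D)/2 = -(-9)*2*D = -(-18)*D = 18*D)
U(-166) - c(G(-12, -11)) = 18*(-166) - (-25)*(-6 - 11) = -2988 - (-25)*(-17) = -2988 - 1*425 = -2988 - 425 = -3413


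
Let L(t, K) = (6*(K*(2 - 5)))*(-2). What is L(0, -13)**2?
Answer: 219024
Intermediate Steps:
L(t, K) = 36*K (L(t, K) = (6*(K*(-3)))*(-2) = (6*(-3*K))*(-2) = -18*K*(-2) = 36*K)
L(0, -13)**2 = (36*(-13))**2 = (-468)**2 = 219024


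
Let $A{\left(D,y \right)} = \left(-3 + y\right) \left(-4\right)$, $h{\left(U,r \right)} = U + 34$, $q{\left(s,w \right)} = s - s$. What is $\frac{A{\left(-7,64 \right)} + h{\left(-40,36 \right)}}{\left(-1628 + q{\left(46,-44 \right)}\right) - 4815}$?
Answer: $\frac{250}{6443} \approx 0.038802$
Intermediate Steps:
$q{\left(s,w \right)} = 0$
$h{\left(U,r \right)} = 34 + U$
$A{\left(D,y \right)} = 12 - 4 y$
$\frac{A{\left(-7,64 \right)} + h{\left(-40,36 \right)}}{\left(-1628 + q{\left(46,-44 \right)}\right) - 4815} = \frac{\left(12 - 256\right) + \left(34 - 40\right)}{\left(-1628 + 0\right) - 4815} = \frac{\left(12 - 256\right) - 6}{-1628 - 4815} = \frac{-244 - 6}{-6443} = \left(-250\right) \left(- \frac{1}{6443}\right) = \frac{250}{6443}$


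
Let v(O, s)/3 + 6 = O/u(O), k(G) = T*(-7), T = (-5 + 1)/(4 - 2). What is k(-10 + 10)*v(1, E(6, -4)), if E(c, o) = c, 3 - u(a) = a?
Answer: -231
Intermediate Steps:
u(a) = 3 - a
T = -2 (T = -4/2 = -4*½ = -2)
k(G) = 14 (k(G) = -2*(-7) = 14)
v(O, s) = -18 + 3*O/(3 - O) (v(O, s) = -18 + 3*(O/(3 - O)) = -18 + 3*O/(3 - O))
k(-10 + 10)*v(1, E(6, -4)) = 14*(3*(18 - 7*1)/(-3 + 1)) = 14*(3*(18 - 7)/(-2)) = 14*(3*(-½)*11) = 14*(-33/2) = -231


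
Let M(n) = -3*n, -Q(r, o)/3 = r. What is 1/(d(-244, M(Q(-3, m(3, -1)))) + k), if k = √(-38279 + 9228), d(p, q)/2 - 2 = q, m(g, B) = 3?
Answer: -50/31551 - I*√29051/31551 ≈ -0.0015847 - 0.0054022*I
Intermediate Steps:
Q(r, o) = -3*r
d(p, q) = 4 + 2*q
k = I*√29051 (k = √(-29051) = I*√29051 ≈ 170.44*I)
1/(d(-244, M(Q(-3, m(3, -1)))) + k) = 1/((4 + 2*(-(-9)*(-3))) + I*√29051) = 1/((4 + 2*(-3*9)) + I*√29051) = 1/((4 + 2*(-27)) + I*√29051) = 1/((4 - 54) + I*√29051) = 1/(-50 + I*√29051)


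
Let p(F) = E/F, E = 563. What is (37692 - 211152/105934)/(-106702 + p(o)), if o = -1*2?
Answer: -3992653176/11333190089 ≈ -0.35230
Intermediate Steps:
o = -2
p(F) = 563/F
(37692 - 211152/105934)/(-106702 + p(o)) = (37692 - 211152/105934)/(-106702 + 563/(-2)) = (37692 - 211152*1/105934)/(-106702 + 563*(-1/2)) = (37692 - 105576/52967)/(-106702 - 563/2) = 1996326588/(52967*(-213967/2)) = (1996326588/52967)*(-2/213967) = -3992653176/11333190089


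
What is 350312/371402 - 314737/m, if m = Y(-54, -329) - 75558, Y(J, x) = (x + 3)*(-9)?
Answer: 71167504981/13486349424 ≈ 5.2770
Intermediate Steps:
Y(J, x) = -27 - 9*x (Y(J, x) = (3 + x)*(-9) = -27 - 9*x)
m = -72624 (m = (-27 - 9*(-329)) - 75558 = (-27 + 2961) - 75558 = 2934 - 75558 = -72624)
350312/371402 - 314737/m = 350312/371402 - 314737/(-72624) = 350312*(1/371402) - 314737*(-1/72624) = 175156/185701 + 314737/72624 = 71167504981/13486349424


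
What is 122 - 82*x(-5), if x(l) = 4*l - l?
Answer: 1352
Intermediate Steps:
x(l) = 3*l
122 - 82*x(-5) = 122 - 246*(-5) = 122 - 82*(-15) = 122 + 1230 = 1352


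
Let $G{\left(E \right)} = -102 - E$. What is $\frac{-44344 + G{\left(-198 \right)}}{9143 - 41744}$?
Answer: $\frac{44248}{32601} \approx 1.3573$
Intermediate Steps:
$\frac{-44344 + G{\left(-198 \right)}}{9143 - 41744} = \frac{-44344 - -96}{9143 - 41744} = \frac{-44344 + \left(-102 + 198\right)}{-32601} = \left(-44344 + 96\right) \left(- \frac{1}{32601}\right) = \left(-44248\right) \left(- \frac{1}{32601}\right) = \frac{44248}{32601}$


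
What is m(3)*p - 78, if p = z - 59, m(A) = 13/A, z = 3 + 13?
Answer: -793/3 ≈ -264.33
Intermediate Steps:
z = 16
p = -43 (p = 16 - 59 = -43)
m(3)*p - 78 = (13/3)*(-43) - 78 = -559/3 - 78 = -793/3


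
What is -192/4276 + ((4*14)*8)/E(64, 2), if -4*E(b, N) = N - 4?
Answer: 957776/1069 ≈ 895.96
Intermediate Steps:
E(b, N) = 1 - N/4 (E(b, N) = -(N - 4)/4 = -(-4 + N)/4 = 1 - N/4)
-192/4276 + ((4*14)*8)/E(64, 2) = -192/4276 + ((4*14)*8)/(1 - ¼*2) = -192*1/4276 + (56*8)/(1 - ½) = -48/1069 + 448/(½) = -48/1069 + 448*2 = -48/1069 + 896 = 957776/1069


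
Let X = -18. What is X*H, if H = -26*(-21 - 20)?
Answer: -19188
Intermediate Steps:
H = 1066 (H = -26*(-41) = 1066)
X*H = -18*1066 = -19188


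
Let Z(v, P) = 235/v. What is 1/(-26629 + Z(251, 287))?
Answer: -251/6683644 ≈ -3.7554e-5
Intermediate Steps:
1/(-26629 + Z(251, 287)) = 1/(-26629 + 235/251) = 1/(-6683644/251) = -251/6683644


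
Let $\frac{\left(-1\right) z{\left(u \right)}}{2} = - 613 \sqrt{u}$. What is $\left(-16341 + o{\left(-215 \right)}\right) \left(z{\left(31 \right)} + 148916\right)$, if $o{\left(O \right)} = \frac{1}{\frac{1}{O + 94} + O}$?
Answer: $- \frac{15827074564133}{6504} - \frac{260603204701 \sqrt{31}}{13008} \approx -2.545 \cdot 10^{9}$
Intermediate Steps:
$o{\left(O \right)} = \frac{1}{O + \frac{1}{94 + O}}$ ($o{\left(O \right)} = \frac{1}{\frac{1}{94 + O} + O} = \frac{1}{O + \frac{1}{94 + O}}$)
$z{\left(u \right)} = 1226 \sqrt{u}$ ($z{\left(u \right)} = - 2 \left(- 613 \sqrt{u}\right) = 1226 \sqrt{u}$)
$\left(-16341 + o{\left(-215 \right)}\right) \left(z{\left(31 \right)} + 148916\right) = \left(-16341 + \frac{94 - 215}{1 + \left(-215\right)^{2} + 94 \left(-215\right)}\right) \left(1226 \sqrt{31} + 148916\right) = \left(-16341 + \frac{1}{1 + 46225 - 20210} \left(-121\right)\right) \left(148916 + 1226 \sqrt{31}\right) = \left(-16341 + \frac{1}{26016} \left(-121\right)\right) \left(148916 + 1226 \sqrt{31}\right) = \left(-16341 - \frac{121}{26016}\right) \left(148916 + 1226 \sqrt{31}\right) = - \frac{425127577 \left(148916 + 1226 \sqrt{31}\right)}{26016} = - \frac{15827074564133}{6504} - \frac{260603204701 \sqrt{31}}{13008}$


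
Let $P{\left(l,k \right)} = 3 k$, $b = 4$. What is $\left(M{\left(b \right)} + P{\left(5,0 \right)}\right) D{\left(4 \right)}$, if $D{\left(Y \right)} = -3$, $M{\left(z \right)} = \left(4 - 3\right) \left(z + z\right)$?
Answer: $-24$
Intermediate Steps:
$M{\left(z \right)} = 2 z$ ($M{\left(z \right)} = 1 \cdot 2 z = 2 z$)
$\left(M{\left(b \right)} + P{\left(5,0 \right)}\right) D{\left(4 \right)} = \left(2 \cdot 4 + 3 \cdot 0\right) \left(-3\right) = \left(8 + 0\right) \left(-3\right) = 8 \left(-3\right) = -24$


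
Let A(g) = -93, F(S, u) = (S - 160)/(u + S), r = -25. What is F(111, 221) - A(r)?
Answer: 30827/332 ≈ 92.852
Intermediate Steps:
F(S, u) = (-160 + S)/(S + u)
F(111, 221) - A(r) = (-160 + 111)/(111 + 221) - 1*(-93) = -49/332 + 93 = 30827/332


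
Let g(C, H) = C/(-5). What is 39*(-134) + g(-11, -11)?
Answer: -26119/5 ≈ -5223.8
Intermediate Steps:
g(C, H) = -C/5
39*(-134) + g(-11, -11) = 39*(-134) - 1/5*(-11) = -5226 + 11/5 = -26119/5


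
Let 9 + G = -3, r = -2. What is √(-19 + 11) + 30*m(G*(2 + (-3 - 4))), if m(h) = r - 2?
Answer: -120 + 2*I*√2 ≈ -120.0 + 2.8284*I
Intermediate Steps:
G = -12 (G = -9 - 3 = -12)
m(h) = -4 (m(h) = -2 - 2 = -4)
√(-19 + 11) + 30*m(G*(2 + (-3 - 4))) = √(-19 + 11) + 30*(-4) = √(-8) - 120 = 2*I*√2 - 120 = -120 + 2*I*√2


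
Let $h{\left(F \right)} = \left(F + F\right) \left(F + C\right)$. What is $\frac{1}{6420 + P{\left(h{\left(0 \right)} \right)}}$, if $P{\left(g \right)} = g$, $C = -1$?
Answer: $\frac{1}{6420} \approx 0.00015576$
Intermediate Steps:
$h{\left(F \right)} = 2 F \left(-1 + F\right)$ ($h{\left(F \right)} = \left(F + F\right) \left(F - 1\right) = 2 F \left(-1 + F\right)$)
$\frac{1}{6420 + P{\left(h{\left(0 \right)} \right)}} = \frac{1}{6420 + 2 \cdot 0 \left(-1 + 0\right)} = \frac{1}{6420 + 2 \cdot 0 \left(-1\right)} = \frac{1}{6420 + 0} = \frac{1}{6420}$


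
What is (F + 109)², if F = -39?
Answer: 4900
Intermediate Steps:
(F + 109)² = (-39 + 109)² = 70² = 4900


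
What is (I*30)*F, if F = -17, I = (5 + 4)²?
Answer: -41310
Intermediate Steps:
I = 81 (I = 9² = 81)
(I*30)*F = (81*30)*(-17) = 2430*(-17) = -41310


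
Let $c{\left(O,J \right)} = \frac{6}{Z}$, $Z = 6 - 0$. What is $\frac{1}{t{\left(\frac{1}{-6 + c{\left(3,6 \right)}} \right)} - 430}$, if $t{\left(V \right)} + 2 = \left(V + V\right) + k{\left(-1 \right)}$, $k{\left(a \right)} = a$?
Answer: $- \frac{5}{2167} \approx -0.0023073$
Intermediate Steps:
$Z = 6$ ($Z = 6 + 0 = 6$)
$c{\left(O,J \right)} = 1$ ($c{\left(O,J \right)} = \frac{6}{6} = 6 \cdot \frac{1}{6} = 1$)
$t{\left(V \right)} = -3 + 2 V$ ($t{\left(V \right)} = -2 + \left(\left(V + V\right) - 1\right) = -2 + \left(2 V - 1\right) = -2 + \left(-1 + 2 V\right) = -3 + 2 V$)
$\frac{1}{t{\left(\frac{1}{-6 + c{\left(3,6 \right)}} \right)} - 430} = \frac{1}{\left(-3 + \frac{2}{-6 + 1}\right) - 430} = \frac{1}{\left(-3 + \frac{2}{-5}\right) - 430} = \frac{1}{\left(-3 + 2 \left(- \frac{1}{5}\right)\right) - 430} = \frac{1}{\left(-3 - \frac{2}{5}\right) - 430} = \frac{1}{- \frac{17}{5} - 430} = \frac{1}{- \frac{2167}{5}} = - \frac{5}{2167}$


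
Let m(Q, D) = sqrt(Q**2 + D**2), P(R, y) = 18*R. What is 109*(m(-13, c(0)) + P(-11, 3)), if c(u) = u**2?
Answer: -20165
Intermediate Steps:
m(Q, D) = sqrt(D**2 + Q**2)
109*(m(-13, c(0)) + P(-11, 3)) = 109*(sqrt((0**2)**2 + (-13)**2) + 18*(-11)) = 109*(sqrt(0**2 + 169) - 198) = 109*(sqrt(0 + 169) - 198) = 109*(sqrt(169) - 198) = 109*(13 - 198) = 109*(-185) = -20165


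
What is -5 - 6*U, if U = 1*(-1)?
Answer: 1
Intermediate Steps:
U = -1
-5 - 6*U = -5 - 6*(-1) = -5 + 6 = 1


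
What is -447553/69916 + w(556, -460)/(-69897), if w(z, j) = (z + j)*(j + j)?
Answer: -363878709/70824908 ≈ -5.1377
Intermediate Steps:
w(z, j) = 2*j*(j + z) (w(z, j) = (j + z)*(2*j) = 2*j*(j + z))
-447553/69916 + w(556, -460)/(-69897) = -447553/69916 + (2*(-460)*(-460 + 556))/(-69897) = -447553*1/69916 + (2*(-460)*96)*(-1/69897) = -447553/69916 - 88320*(-1/69897) = -447553/69916 + 1280/1013 = -363878709/70824908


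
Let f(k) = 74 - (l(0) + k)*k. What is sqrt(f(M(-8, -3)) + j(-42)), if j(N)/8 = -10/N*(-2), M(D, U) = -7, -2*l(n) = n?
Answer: sqrt(9345)/21 ≈ 4.6033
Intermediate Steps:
l(n) = -n/2
f(k) = 74 - k**2 (f(k) = 74 - (-1/2*0 + k)*k = 74 - (0 + k)*k = 74 - k*k = 74 - k**2)
j(N) = 160/N (j(N) = 8*(-10/N*(-2)) = 8*(20/N) = 160/N)
sqrt(f(M(-8, -3)) + j(-42)) = sqrt((74 - 1*(-7)**2) + 160/(-42)) = sqrt((74 - 1*49) + 160*(-1/42)) = sqrt((74 - 49) - 80/21) = sqrt(25 - 80/21) = sqrt(445/21) = sqrt(9345)/21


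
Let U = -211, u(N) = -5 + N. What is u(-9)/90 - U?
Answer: 9488/45 ≈ 210.84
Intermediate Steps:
u(-9)/90 - U = (-5 - 9)/90 - 1*(-211) = -14*1/90 + 211 = -7/45 + 211 = 9488/45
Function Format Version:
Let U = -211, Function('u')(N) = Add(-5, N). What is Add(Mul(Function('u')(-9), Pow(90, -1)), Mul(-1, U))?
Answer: Rational(9488, 45) ≈ 210.84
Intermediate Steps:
Add(Mul(Function('u')(-9), Pow(90, -1)), Mul(-1, U)) = Add(Mul(Add(-5, -9), Pow(90, -1)), Mul(-1, -211)) = Add(Mul(-14, Rational(1, 90)), 211) = Add(Rational(-7, 45), 211) = Rational(9488, 45)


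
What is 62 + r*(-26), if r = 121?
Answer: -3084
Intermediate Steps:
62 + r*(-26) = 62 + 121*(-26) = 62 - 3146 = -3084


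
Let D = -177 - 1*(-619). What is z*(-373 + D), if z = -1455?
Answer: -100395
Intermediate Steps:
D = 442 (D = -177 + 619 = 442)
z*(-373 + D) = -1455*(-373 + 442) = -1455*69 = -100395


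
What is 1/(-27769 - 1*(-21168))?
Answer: -1/6601 ≈ -0.00015149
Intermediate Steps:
1/(-27769 - 1*(-21168)) = 1/(-27769 + 21168) = 1/(-6601) = -1/6601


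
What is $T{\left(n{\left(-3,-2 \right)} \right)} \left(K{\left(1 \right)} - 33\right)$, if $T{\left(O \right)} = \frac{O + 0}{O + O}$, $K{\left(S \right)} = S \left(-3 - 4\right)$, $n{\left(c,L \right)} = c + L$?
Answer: $-20$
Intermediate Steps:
$n{\left(c,L \right)} = L + c$
$K{\left(S \right)} = - 7 S$ ($K{\left(S \right)} = S \left(-7\right) = - 7 S$)
$T{\left(O \right)} = \frac{1}{2}$ ($T{\left(O \right)} = \frac{O}{2 O} = O \frac{1}{2 O} = \frac{1}{2}$)
$T{\left(n{\left(-3,-2 \right)} \right)} \left(K{\left(1 \right)} - 33\right) = \frac{\left(-7\right) 1 - 33}{2} = \frac{-7 - 33}{2} = \frac{1}{2} \left(-40\right) = -20$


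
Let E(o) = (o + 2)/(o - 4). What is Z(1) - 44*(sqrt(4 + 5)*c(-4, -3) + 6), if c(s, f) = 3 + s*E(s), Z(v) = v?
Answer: -527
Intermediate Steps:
E(o) = (2 + o)/(-4 + o)
c(s, f) = 3 + s*(2 + s)/(-4 + s) (c(s, f) = 3 + s*((2 + s)/(-4 + s)) = 3 + s*(2 + s)/(-4 + s))
Z(1) - 44*(sqrt(4 + 5)*c(-4, -3) + 6) = 1 - 44*(sqrt(4 + 5)*((-12 + (-4)**2 + 5*(-4))/(-4 - 4)) + 6) = 1 - 44*(sqrt(9)*((-12 + 16 - 20)/(-8)) + 6) = 1 - 44*(3*(-1/8*(-16)) + 6) = 1 - 44*(3*2 + 6) = 1 - 44*(6 + 6) = 1 - 44*12 = 1 - 528 = -527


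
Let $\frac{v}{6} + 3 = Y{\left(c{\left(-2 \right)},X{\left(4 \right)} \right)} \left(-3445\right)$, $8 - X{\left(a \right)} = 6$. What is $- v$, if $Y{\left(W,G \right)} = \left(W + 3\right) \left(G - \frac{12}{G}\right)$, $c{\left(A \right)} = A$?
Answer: $-82662$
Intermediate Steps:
$X{\left(a \right)} = 2$ ($X{\left(a \right)} = 8 - 6 = 2$)
$Y{\left(W,G \right)} = \left(3 + W\right) \left(G - \frac{12}{G}\right)$
$v = 82662$ ($v = -18 + 6 \frac{-36 - -24 + 2^{2} \left(3 - 2\right)}{2} \left(-3445\right) = -18 + 6 \frac{-36 + 24 + 4 \cdot 1}{2} \left(-3445\right) = -18 + 6 \frac{-36 + 24 + 4}{2} \left(-3445\right) = -18 + 6 \cdot \frac{1}{2} \left(-8\right) \left(-3445\right) = -18 + 6 \left(\left(-4\right) \left(-3445\right)\right) = -18 + 6 \cdot 13780 = -18 + 82680 = 82662$)
$- v = \left(-1\right) 82662 = -82662$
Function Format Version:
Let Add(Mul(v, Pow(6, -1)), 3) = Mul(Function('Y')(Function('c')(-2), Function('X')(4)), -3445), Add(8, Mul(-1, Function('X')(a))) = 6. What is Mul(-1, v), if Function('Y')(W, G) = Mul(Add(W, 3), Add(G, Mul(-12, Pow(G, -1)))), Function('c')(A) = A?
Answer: -82662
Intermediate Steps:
Function('X')(a) = 2 (Function('X')(a) = Add(8, Mul(-1, 6)) = Add(8, -6) = 2)
Function('Y')(W, G) = Mul(Add(3, W), Add(G, Mul(-12, Pow(G, -1))))
v = 82662 (v = Add(-18, Mul(6, Mul(Mul(Pow(2, -1), Add(-36, Mul(-12, -2), Mul(Pow(2, 2), Add(3, -2)))), -3445))) = Add(-18, Mul(6, Mul(Mul(Rational(1, 2), Add(-36, 24, Mul(4, 1))), -3445))) = Add(-18, Mul(6, Mul(Mul(Rational(1, 2), Add(-36, 24, 4)), -3445))) = Add(-18, Mul(6, Mul(Mul(Rational(1, 2), -8), -3445))) = Add(-18, Mul(6, Mul(-4, -3445))) = Add(-18, Mul(6, 13780)) = Add(-18, 82680) = 82662)
Mul(-1, v) = Mul(-1, 82662) = -82662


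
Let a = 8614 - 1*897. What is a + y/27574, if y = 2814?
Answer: 106395686/13787 ≈ 7717.1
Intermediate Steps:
a = 7717 (a = 8614 - 897 = 7717)
a + y/27574 = 7717 + 2814/27574 = 7717 + 2814*(1/27574) = 7717 + 1407/13787 = 106395686/13787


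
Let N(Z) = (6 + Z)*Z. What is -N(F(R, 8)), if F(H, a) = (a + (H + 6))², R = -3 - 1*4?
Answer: -2695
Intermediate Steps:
R = -7 (R = -3 - 4 = -7)
F(H, a) = (6 + H + a)² (F(H, a) = (a + (6 + H))² = (6 + H + a)²)
N(Z) = Z*(6 + Z)
-N(F(R, 8)) = -(6 - 7 + 8)²*(6 + (6 - 7 + 8)²) = -7²*(6 + 7²) = -49*(6 + 49) = -49*55 = -1*2695 = -2695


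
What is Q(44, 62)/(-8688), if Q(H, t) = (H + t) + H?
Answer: -25/1448 ≈ -0.017265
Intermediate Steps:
Q(H, t) = t + 2*H
Q(44, 62)/(-8688) = (62 + 2*44)/(-8688) = (62 + 88)*(-1/8688) = 150*(-1/8688) = -25/1448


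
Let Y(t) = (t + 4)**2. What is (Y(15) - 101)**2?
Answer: 67600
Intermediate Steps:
Y(t) = (4 + t)**2
(Y(15) - 101)**2 = ((4 + 15)**2 - 101)**2 = (19**2 - 101)**2 = (361 - 101)**2 = 260**2 = 67600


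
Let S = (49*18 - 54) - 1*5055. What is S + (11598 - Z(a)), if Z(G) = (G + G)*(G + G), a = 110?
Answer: -41029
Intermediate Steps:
Z(G) = 4*G² (Z(G) = (2*G)*(2*G) = 4*G²)
S = -4227 (S = (882 - 54) - 5055 = 828 - 5055 = -4227)
S + (11598 - Z(a)) = -4227 + (11598 - 4*110²) = -4227 + (11598 - 4*12100) = -4227 + (11598 - 1*48400) = -4227 + (11598 - 48400) = -4227 - 36802 = -41029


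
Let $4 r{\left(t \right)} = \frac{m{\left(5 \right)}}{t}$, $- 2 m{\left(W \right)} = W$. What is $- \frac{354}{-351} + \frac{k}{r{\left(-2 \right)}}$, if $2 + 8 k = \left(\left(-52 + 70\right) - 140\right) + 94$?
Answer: $- \frac{1286}{117} \approx -10.991$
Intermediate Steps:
$k = - \frac{15}{4}$ ($k = - \frac{1}{4} + \frac{\left(\left(-52 + 70\right) - 140\right) + 94}{8} = - \frac{1}{4} + \frac{\left(18 - 140\right) + 94}{8} = - \frac{1}{4} + \frac{-122 + 94}{8} = - \frac{1}{4} + \frac{1}{8} \left(-28\right) = - \frac{1}{4} - \frac{7}{2} = - \frac{15}{4} \approx -3.75$)
$m{\left(W \right)} = - \frac{W}{2}$
$r{\left(t \right)} = - \frac{5}{8 t}$ ($r{\left(t \right)} = \frac{\left(- \frac{1}{2}\right) 5 \frac{1}{t}}{4} = \frac{\left(- \frac{5}{2}\right) \frac{1}{t}}{4} = - \frac{5}{8 t}$)
$- \frac{354}{-351} + \frac{k}{r{\left(-2 \right)}} = - \frac{354}{-351} - \frac{15}{4 \left(- \frac{5}{8 \left(-2\right)}\right)} = \left(-354\right) \left(- \frac{1}{351}\right) - \frac{15}{4 \left(\left(- \frac{5}{8}\right) \left(- \frac{1}{2}\right)\right)} = \frac{118}{117} - \frac{15}{4 \cdot \frac{5}{16}} = \frac{118}{117} - 12 = - \frac{1286}{117}$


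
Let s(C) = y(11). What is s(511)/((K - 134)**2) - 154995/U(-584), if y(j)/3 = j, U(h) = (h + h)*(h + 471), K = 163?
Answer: -125995323/110998544 ≈ -1.1351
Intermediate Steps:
U(h) = 2*h*(471 + h) (U(h) = (2*h)*(471 + h) = 2*h*(471 + h))
y(j) = 3*j
s(C) = 33 (s(C) = 3*11 = 33)
s(511)/((K - 134)**2) - 154995/U(-584) = 33/((163 - 134)**2) - 154995*(-1/(1168*(471 - 584))) = 33/(29**2) - 154995/(2*(-584)*(-113)) = 33/841 - 154995/131984 = -125995323/110998544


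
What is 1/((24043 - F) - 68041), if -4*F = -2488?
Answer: -1/44620 ≈ -2.2411e-5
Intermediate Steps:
F = 622 (F = -1/4*(-2488) = 622)
1/((24043 - F) - 68041) = 1/((24043 - 1*622) - 68041) = 1/((24043 - 622) - 68041) = 1/(23421 - 68041) = 1/(-44620) = -1/44620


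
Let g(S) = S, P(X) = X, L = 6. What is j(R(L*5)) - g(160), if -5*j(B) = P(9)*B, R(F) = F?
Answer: -214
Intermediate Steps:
j(B) = -9*B/5
j(R(L*5)) - g(160) = -54*5/5 - 1*160 = -9/5*30 - 160 = -54 - 160 = -214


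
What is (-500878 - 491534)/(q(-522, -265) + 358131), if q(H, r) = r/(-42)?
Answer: -41681304/15041767 ≈ -2.7710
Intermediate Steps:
q(H, r) = -r/42 (q(H, r) = r*(-1/42) = -r/42)
(-500878 - 491534)/(q(-522, -265) + 358131) = (-500878 - 491534)/(-1/42*(-265) + 358131) = -992412/(265/42 + 358131) = -992412/15041767/42 = -992412*42/15041767 = -41681304/15041767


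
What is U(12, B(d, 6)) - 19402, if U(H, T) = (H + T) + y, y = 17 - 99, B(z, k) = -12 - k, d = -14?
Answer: -19490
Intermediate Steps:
y = -82
U(H, T) = -82 + H + T (U(H, T) = (H + T) - 82 = -82 + H + T)
U(12, B(d, 6)) - 19402 = (-82 + 12 + (-12 - 1*6)) - 19402 = (-82 + 12 + (-12 - 6)) - 19402 = (-82 + 12 - 18) - 19402 = -88 - 19402 = -19490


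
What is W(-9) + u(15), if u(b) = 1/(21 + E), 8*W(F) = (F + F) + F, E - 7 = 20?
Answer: -161/48 ≈ -3.3542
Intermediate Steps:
E = 27 (E = 7 + 20 = 27)
W(F) = 3*F/8 (W(F) = ((F + F) + F)/8 = (2*F + F)/8 = (3*F)/8 = 3*F/8)
u(b) = 1/48 (u(b) = 1/(21 + 27) = 1/48)
W(-9) + u(15) = (3/8)*(-9) + 1/48 = -27/8 + 1/48 = -161/48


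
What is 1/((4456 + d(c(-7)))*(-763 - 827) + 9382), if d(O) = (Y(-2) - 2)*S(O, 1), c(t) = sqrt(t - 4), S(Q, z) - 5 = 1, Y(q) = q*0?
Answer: -1/7056578 ≈ -1.4171e-7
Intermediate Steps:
Y(q) = 0
S(Q, z) = 6 (S(Q, z) = 5 + 1 = 6)
c(t) = sqrt(-4 + t)
d(O) = -12 (d(O) = (0 - 2)*6 = -2*6 = -12)
1/((4456 + d(c(-7)))*(-763 - 827) + 9382) = 1/((4456 - 12)*(-763 - 827) + 9382) = 1/(4444*(-1590) + 9382) = 1/(-7065960 + 9382) = 1/(-7056578) = -1/7056578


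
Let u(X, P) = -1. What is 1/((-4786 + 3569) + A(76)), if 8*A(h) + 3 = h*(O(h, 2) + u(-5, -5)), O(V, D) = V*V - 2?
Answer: 8/429009 ≈ 1.8648e-5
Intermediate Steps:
O(V, D) = -2 + V² (O(V, D) = V² - 2 = -2 + V²)
A(h) = -3/8 + h*(-3 + h²)/8 (A(h) = -3/8 + (h*((-2 + h²) - 1))/8 = -3/8 + (h*(-3 + h²))/8 = -3/8 + h*(-3 + h²)/8)
1/((-4786 + 3569) + A(76)) = 1/((-4786 + 3569) + (-3/8 - 3/8*76 + (⅛)*76³)) = 1/(-1217 + (-3/8 - 57/2 + (⅛)*438976)) = 1/(-1217 + (-3/8 - 57/2 + 54872)) = 1/(-1217 + 438745/8) = 1/(429009/8) = 8/429009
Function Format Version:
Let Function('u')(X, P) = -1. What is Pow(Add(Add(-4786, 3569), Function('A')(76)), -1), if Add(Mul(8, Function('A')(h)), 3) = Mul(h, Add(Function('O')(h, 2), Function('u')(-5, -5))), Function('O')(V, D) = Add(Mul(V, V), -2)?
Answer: Rational(8, 429009) ≈ 1.8648e-5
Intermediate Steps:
Function('O')(V, D) = Add(-2, Pow(V, 2)) (Function('O')(V, D) = Add(Pow(V, 2), -2) = Add(-2, Pow(V, 2)))
Function('A')(h) = Add(Rational(-3, 8), Mul(Rational(1, 8), h, Add(-3, Pow(h, 2)))) (Function('A')(h) = Add(Rational(-3, 8), Mul(Rational(1, 8), Mul(h, Add(Add(-2, Pow(h, 2)), -1)))) = Add(Rational(-3, 8), Mul(Rational(1, 8), Mul(h, Add(-3, Pow(h, 2))))) = Add(Rational(-3, 8), Mul(Rational(1, 8), h, Add(-3, Pow(h, 2)))))
Pow(Add(Add(-4786, 3569), Function('A')(76)), -1) = Pow(Add(Add(-4786, 3569), Add(Rational(-3, 8), Mul(Rational(-3, 8), 76), Mul(Rational(1, 8), Pow(76, 3)))), -1) = Pow(Add(-1217, Add(Rational(-3, 8), Rational(-57, 2), Mul(Rational(1, 8), 438976))), -1) = Pow(Add(-1217, Add(Rational(-3, 8), Rational(-57, 2), 54872)), -1) = Pow(Add(-1217, Rational(438745, 8)), -1) = Pow(Rational(429009, 8), -1) = Rational(8, 429009)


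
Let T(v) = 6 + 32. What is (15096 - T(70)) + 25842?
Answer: 40900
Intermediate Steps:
T(v) = 38
(15096 - T(70)) + 25842 = (15096 - 1*38) + 25842 = (15096 - 38) + 25842 = 15058 + 25842 = 40900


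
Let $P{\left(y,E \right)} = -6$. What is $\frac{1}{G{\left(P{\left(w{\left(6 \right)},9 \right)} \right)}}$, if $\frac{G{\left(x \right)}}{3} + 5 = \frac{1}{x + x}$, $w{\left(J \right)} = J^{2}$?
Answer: $- \frac{4}{61} \approx -0.065574$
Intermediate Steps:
$G{\left(x \right)} = -15 + \frac{3}{2 x}$ ($G{\left(x \right)} = -15 + \frac{3}{x + x} = -15 + \frac{3}{2 x}$)
$\frac{1}{G{\left(P{\left(w{\left(6 \right)},9 \right)} \right)}} = \frac{1}{-15 + \frac{3}{2 \left(-6\right)}} = \frac{1}{-15 + \frac{3}{2} \left(- \frac{1}{6}\right)} = \frac{1}{-15 - \frac{1}{4}} = \frac{1}{- \frac{61}{4}} = - \frac{4}{61}$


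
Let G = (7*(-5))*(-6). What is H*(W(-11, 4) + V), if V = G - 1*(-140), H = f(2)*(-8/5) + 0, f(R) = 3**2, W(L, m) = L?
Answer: -24408/5 ≈ -4881.6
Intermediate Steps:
G = 210 (G = -35*(-6) = 210)
f(R) = 9
H = -72/5 (H = 9*(-8/5) + 0 = -72/5 + 0 = -72/5 ≈ -14.400)
V = 350 (V = 210 - 1*(-140) = 210 + 140 = 350)
H*(W(-11, 4) + V) = -72*(-11 + 350)/5 = -72/5*339 = -24408/5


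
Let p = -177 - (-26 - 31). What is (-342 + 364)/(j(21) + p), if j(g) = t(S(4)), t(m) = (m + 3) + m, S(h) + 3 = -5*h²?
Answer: -22/283 ≈ -0.077739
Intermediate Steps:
p = -120 (p = -177 - 1*(-57) = -177 + 57 = -120)
S(h) = -3 - 5*h²
t(m) = 3 + 2*m (t(m) = (3 + m) + m = 3 + 2*m)
j(g) = -163 (j(g) = 3 + 2*(-3 - 5*4²) = 3 + 2*(-3 - 5*16) = 3 + 2*(-3 - 80) = 3 + 2*(-83) = 3 - 166 = -163)
(-342 + 364)/(j(21) + p) = (-342 + 364)/(-163 - 120) = 22/(-283) = 22*(-1/283) = -22/283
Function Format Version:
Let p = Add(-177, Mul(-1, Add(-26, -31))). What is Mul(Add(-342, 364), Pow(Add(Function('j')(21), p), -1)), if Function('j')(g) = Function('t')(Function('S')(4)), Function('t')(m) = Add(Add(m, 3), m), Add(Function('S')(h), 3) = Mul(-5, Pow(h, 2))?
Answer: Rational(-22, 283) ≈ -0.077739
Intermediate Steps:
p = -120 (p = Add(-177, Mul(-1, -57)) = Add(-177, 57) = -120)
Function('S')(h) = Add(-3, Mul(-5, Pow(h, 2)))
Function('t')(m) = Add(3, Mul(2, m)) (Function('t')(m) = Add(Add(3, m), m) = Add(3, Mul(2, m)))
Function('j')(g) = -163 (Function('j')(g) = Add(3, Mul(2, Add(-3, Mul(-5, Pow(4, 2))))) = Add(3, Mul(2, Add(-3, Mul(-5, 16)))) = Add(3, Mul(2, Add(-3, -80))) = Add(3, Mul(2, -83)) = Add(3, -166) = -163)
Mul(Add(-342, 364), Pow(Add(Function('j')(21), p), -1)) = Mul(Add(-342, 364), Pow(Add(-163, -120), -1)) = Mul(22, Pow(-283, -1)) = Mul(22, Rational(-1, 283)) = Rational(-22, 283)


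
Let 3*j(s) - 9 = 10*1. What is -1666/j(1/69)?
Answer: -4998/19 ≈ -263.05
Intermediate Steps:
j(s) = 19/3 (j(s) = 3 + (10*1)/3 = 3 + (1/3)*10 = 3 + 10/3 = 19/3)
-1666/j(1/69) = -1666/19/3 = -1666*3/19 = -4998/19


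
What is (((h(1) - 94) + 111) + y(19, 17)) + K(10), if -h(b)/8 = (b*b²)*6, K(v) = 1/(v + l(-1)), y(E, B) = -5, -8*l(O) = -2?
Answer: -1472/41 ≈ -35.902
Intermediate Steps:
l(O) = ¼ (l(O) = -⅛*(-2) = ¼)
K(v) = 1/(¼ + v) (K(v) = 1/(v + ¼) = 1/(¼ + v))
h(b) = -48*b³ (h(b) = -8*b*b²*6 = -8*b³*6 = -48*b³)
(((h(1) - 94) + 111) + y(19, 17)) + K(10) = (((-48*1³ - 94) + 111) - 5) + 4/(1 + 4*10) = (((-48*1 - 94) + 111) - 5) + 4/(1 + 40) = (((-48 - 94) + 111) - 5) + 4/41 = ((-142 + 111) - 5) + 4*(1/41) = (-31 - 5) + 4/41 = -36 + 4/41 = -1472/41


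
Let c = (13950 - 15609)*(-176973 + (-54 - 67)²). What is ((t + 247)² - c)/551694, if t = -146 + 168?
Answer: -269236427/551694 ≈ -488.02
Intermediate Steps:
t = 22
c = 269308788 (c = -1659*(-176973 + (-121)²) = -1659*(-176973 + 14641) = -1659*(-162332) = 269308788)
((t + 247)² - c)/551694 = ((22 + 247)² - 1*269308788)/551694 = (269² - 269308788)*(1/551694) = (72361 - 269308788)*(1/551694) = -269236427*1/551694 = -269236427/551694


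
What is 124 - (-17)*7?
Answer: 243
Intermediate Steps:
124 - (-17)*7 = 124 - 17*(-7) = 124 + 119 = 243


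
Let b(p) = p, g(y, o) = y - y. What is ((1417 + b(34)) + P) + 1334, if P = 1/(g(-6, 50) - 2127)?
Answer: 5923694/2127 ≈ 2785.0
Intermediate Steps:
g(y, o) = 0
P = -1/2127 (P = 1/(0 - 2127) = 1/(-2127) = -1/2127 ≈ -0.00047015)
((1417 + b(34)) + P) + 1334 = ((1417 + 34) - 1/2127) + 1334 = (1451 - 1/2127) + 1334 = 3086276/2127 + 1334 = 5923694/2127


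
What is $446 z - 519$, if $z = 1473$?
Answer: $656439$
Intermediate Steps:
$446 z - 519 = 446 \cdot 1473 - 519 = 656958 + \left(-561 + 42\right) = 656958 - 519 = 656439$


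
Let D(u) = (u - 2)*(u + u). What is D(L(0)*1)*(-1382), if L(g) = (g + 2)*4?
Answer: -132672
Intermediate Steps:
L(g) = 8 + 4*g (L(g) = (2 + g)*4 = 8 + 4*g)
D(u) = 2*u*(-2 + u) (D(u) = (-2 + u)*(2*u) = 2*u*(-2 + u))
D(L(0)*1)*(-1382) = (2*((8 + 4*0)*1)*(-2 + (8 + 4*0)*1))*(-1382) = (2*((8 + 0)*1)*(-2 + (8 + 0)*1))*(-1382) = (2*(8*1)*(-2 + 8*1))*(-1382) = (2*8*(-2 + 8))*(-1382) = (2*8*6)*(-1382) = 96*(-1382) = -132672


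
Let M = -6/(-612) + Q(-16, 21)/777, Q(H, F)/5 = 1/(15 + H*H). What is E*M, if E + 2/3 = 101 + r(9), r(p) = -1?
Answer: 3494497/3579639 ≈ 0.97622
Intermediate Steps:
Q(H, F) = 5/(15 + H²) (Q(H, F) = 5/(15 + H*H) = 5/(15 + H²))
E = 298/3 (E = -⅔ + (101 - 1) = -⅔ + 100 = 298/3 ≈ 99.333)
M = 23453/2386426 (M = -6/(-612) + (5/(15 + (-16)²))/777 = -6*(-1/612) + (5/(15 + 256))*(1/777) = 1/102 + (5/271)*(1/777) = 1/102 + 5/210567 = 23453/2386426 ≈ 0.0098277)
E*M = (298/3)*(23453/2386426) = 3494497/3579639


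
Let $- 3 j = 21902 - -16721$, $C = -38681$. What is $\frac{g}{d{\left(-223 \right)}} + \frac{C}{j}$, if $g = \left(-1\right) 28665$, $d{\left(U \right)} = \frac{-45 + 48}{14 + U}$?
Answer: $\frac{77130053928}{38623} \approx 1.997 \cdot 10^{6}$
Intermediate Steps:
$d{\left(U \right)} = \frac{3}{14 + U}$
$g = -28665$
$j = - \frac{38623}{3}$ ($j = - \frac{21902 - -16721}{3} = - \frac{21902 + 16721}{3} = \left(- \frac{1}{3}\right) 38623 = - \frac{38623}{3} \approx -12874.0$)
$\frac{g}{d{\left(-223 \right)}} + \frac{C}{j} = - \frac{28665}{3 \frac{1}{14 - 223}} - \frac{38681}{- \frac{38623}{3}} = - \frac{28665}{3 \frac{1}{-209}} - - \frac{116043}{38623} = - \frac{28665}{3 \left(- \frac{1}{209}\right)} + \frac{116043}{38623} = - \frac{28665}{- \frac{3}{209}} + \frac{116043}{38623} = \left(-28665\right) \left(- \frac{209}{3}\right) + \frac{116043}{38623} = 1996995 + \frac{116043}{38623} = \frac{77130053928}{38623}$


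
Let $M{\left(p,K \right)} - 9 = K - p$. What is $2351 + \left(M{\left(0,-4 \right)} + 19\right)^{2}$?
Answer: $2927$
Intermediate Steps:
$M{\left(p,K \right)} = 9 + K - p$ ($M{\left(p,K \right)} = 9 + \left(K - p\right) = 9 + K - p$)
$2351 + \left(M{\left(0,-4 \right)} + 19\right)^{2} = 2351 + \left(\left(9 - 4 - 0\right) + 19\right)^{2} = 2351 + \left(\left(9 - 4 + 0\right) + 19\right)^{2} = 2351 + \left(5 + 19\right)^{2} = 2351 + 24^{2} = 2351 + 576 = 2927$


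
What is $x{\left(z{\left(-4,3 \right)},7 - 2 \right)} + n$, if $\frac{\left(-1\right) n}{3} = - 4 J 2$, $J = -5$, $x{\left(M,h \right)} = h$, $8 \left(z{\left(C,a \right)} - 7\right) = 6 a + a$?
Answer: $-115$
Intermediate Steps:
$z{\left(C,a \right)} = 7 + \frac{7 a}{8}$ ($z{\left(C,a \right)} = 7 + \frac{6 a + a}{8} = 7 + \frac{7 a}{8}$)
$n = -120$ ($n = - 3 \left(-4\right) \left(-5\right) 2 = - 3 \cdot 20 \cdot 2 = \left(-3\right) 40 = -120$)
$x{\left(z{\left(-4,3 \right)},7 - 2 \right)} + n = \left(7 - 2\right) - 120 = 5 - 120 = -115$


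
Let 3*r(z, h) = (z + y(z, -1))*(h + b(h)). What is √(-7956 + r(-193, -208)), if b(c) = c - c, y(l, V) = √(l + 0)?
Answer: 2*√(12207 - 156*I*√193)/3 ≈ 73.944 - 6.5131*I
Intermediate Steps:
y(l, V) = √l
b(c) = 0
r(z, h) = h*(z + √z)/3 (r(z, h) = ((z + √z)*(h + 0))/3 = ((z + √z)*h)/3 = (h*(z + √z))/3 = h*(z + √z)/3)
√(-7956 + r(-193, -208)) = √(-7956 + (⅓)*(-208)*(-193 + √(-193))) = √(-7956 + (⅓)*(-208)*(-193 + I*√193)) = √(-7956 + (40144/3 - 208*I*√193/3)) = √(16276/3 - 208*I*√193/3)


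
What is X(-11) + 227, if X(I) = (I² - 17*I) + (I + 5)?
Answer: 529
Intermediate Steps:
X(I) = 5 + I² - 16*I (X(I) = (I² - 17*I) + (5 + I) = 5 + I² - 16*I)
X(-11) + 227 = (5 + (-11)² - 16*(-11)) + 227 = (5 + 121 + 176) + 227 = 302 + 227 = 529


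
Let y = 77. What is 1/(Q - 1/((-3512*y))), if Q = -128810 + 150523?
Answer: 270424/5871716313 ≈ 4.6055e-5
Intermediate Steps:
Q = 21713
1/(Q - 1/((-3512*y))) = 1/(21713 - 1/((-3512*77))) = 1/(21713 - 1/(-270424)) = 1/(21713 - 1*(-1/270424)) = 1/(21713 + 1/270424) = 1/(5871716313/270424) = 270424/5871716313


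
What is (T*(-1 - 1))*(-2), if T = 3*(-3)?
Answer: -36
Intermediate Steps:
T = -9
(T*(-1 - 1))*(-2) = -9*(-1 - 1)*(-2) = -9*(-2)*(-2) = 18*(-2) = -36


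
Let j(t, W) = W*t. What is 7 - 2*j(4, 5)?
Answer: -33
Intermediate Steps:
7 - 2*j(4, 5) = 7 - 10*4 = 7 - 2*20 = 7 - 40 = -33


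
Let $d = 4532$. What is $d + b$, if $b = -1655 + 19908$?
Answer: $22785$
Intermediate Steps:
$b = 18253$
$d + b = 4532 + 18253 = 22785$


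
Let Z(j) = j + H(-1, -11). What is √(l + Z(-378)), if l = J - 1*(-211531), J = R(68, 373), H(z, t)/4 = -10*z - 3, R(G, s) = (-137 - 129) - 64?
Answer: √210851 ≈ 459.19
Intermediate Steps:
R(G, s) = -330 (R(G, s) = -266 - 64 = -330)
H(z, t) = -12 - 40*z (H(z, t) = 4*(-10*z - 3) = 4*(-3 - 10*z) = -12 - 40*z)
J = -330
Z(j) = 28 + j (Z(j) = j + (-12 - 40*(-1)) = j + (-12 + 40) = j + 28 = 28 + j)
l = 211201 (l = -330 - 1*(-211531) = -330 + 211531 = 211201)
√(l + Z(-378)) = √(211201 + (28 - 378)) = √(211201 - 350) = √210851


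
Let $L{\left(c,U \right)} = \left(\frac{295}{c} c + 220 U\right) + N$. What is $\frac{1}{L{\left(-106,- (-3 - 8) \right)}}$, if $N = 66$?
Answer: $\frac{1}{2781} \approx 0.00035958$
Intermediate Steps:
$L{\left(c,U \right)} = 361 + 220 U$ ($L{\left(c,U \right)} = \left(\frac{295}{c} c + 220 U\right) + 66 = \left(295 + 220 U\right) + 66 = 361 + 220 U$)
$\frac{1}{L{\left(-106,- (-3 - 8) \right)}} = \frac{1}{361 + 220 \left(- (-3 - 8)\right)} = \frac{1}{361 + 220 \left(\left(-1\right) \left(-11\right)\right)} = \frac{1}{361 + 220 \cdot 11} = \frac{1}{361 + 2420} = \frac{1}{2781}$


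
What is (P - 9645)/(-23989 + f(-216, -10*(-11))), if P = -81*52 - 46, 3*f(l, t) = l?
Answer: 13903/24061 ≈ 0.57782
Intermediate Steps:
f(l, t) = l/3
P = -4258 (P = -4212 - 46 = -4258)
(P - 9645)/(-23989 + f(-216, -10*(-11))) = (-4258 - 9645)/(-23989 + (⅓)*(-216)) = -13903/(-23989 - 72) = -13903/(-24061) = -13903*(-1/24061) = 13903/24061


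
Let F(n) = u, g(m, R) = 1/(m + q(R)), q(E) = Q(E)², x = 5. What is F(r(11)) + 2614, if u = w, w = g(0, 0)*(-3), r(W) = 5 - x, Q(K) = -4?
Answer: 41821/16 ≈ 2613.8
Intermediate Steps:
r(W) = 0 (r(W) = 5 - 1*5 = 5 - 5 = 0)
q(E) = 16 (q(E) = (-4)² = 16)
g(m, R) = 1/(16 + m) (g(m, R) = 1/(m + 16) = 1/(16 + m))
w = -3/16 (w = -3/(16 + 0) = -3/16 ≈ -0.18750)
u = -3/16 ≈ -0.18750
F(n) = -3/16
F(r(11)) + 2614 = -3/16 + 2614 = 41821/16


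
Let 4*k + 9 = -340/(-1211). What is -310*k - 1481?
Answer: -1950337/2422 ≈ -805.26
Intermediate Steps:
k = -10559/4844 (k = -9/4 + (-340/(-1211))/4 = -9/4 + (-340*(-1/1211))/4 = -9/4 + (¼)*(340/1211) = -9/4 + 85/1211 = -10559/4844 ≈ -2.1798)
-310*k - 1481 = -310*(-10559/4844) - 1481 = 1636645/2422 - 1481 = -1950337/2422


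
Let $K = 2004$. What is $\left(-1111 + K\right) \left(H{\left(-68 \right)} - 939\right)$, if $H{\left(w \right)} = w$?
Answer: $-899251$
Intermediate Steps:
$\left(-1111 + K\right) \left(H{\left(-68 \right)} - 939\right) = \left(-1111 + 2004\right) \left(-68 - 939\right) = 893 \left(-1007\right) = -899251$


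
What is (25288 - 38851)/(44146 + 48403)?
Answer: -13563/92549 ≈ -0.14655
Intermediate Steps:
(25288 - 38851)/(44146 + 48403) = -13563/92549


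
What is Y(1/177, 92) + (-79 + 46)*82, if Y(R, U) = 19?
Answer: -2687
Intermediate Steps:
Y(1/177, 92) + (-79 + 46)*82 = 19 + (-79 + 46)*82 = 19 - 33*82 = 19 - 2706 = -2687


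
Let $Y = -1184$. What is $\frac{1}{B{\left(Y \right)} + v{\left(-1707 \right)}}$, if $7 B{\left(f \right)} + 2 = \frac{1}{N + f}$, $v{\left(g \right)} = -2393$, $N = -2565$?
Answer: $- \frac{26243}{62806998} \approx -0.00041784$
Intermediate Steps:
$B{\left(f \right)} = - \frac{2}{7} + \frac{1}{7 \left(-2565 + f\right)}$
$\frac{1}{B{\left(Y \right)} + v{\left(-1707 \right)}} = \frac{1}{\frac{5131 - -2368}{7 \left(-2565 - 1184\right)} - 2393} = \frac{1}{\frac{5131 + 2368}{7 \left(-3749\right)} - 2393} = \frac{1}{\frac{1}{7} \left(- \frac{1}{3749}\right) 7499 - 2393} = \frac{1}{- \frac{7499}{26243} - 2393} = \frac{1}{- \frac{62806998}{26243}} = - \frac{26243}{62806998}$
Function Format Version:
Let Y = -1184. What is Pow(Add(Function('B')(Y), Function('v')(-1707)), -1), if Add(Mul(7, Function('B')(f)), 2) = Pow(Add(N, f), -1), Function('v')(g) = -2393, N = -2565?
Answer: Rational(-26243, 62806998) ≈ -0.00041784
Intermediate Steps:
Function('B')(f) = Add(Rational(-2, 7), Mul(Rational(1, 7), Pow(Add(-2565, f), -1)))
Pow(Add(Function('B')(Y), Function('v')(-1707)), -1) = Pow(Add(Mul(Rational(1, 7), Pow(Add(-2565, -1184), -1), Add(5131, Mul(-2, -1184))), -2393), -1) = Pow(Add(Mul(Rational(1, 7), Pow(-3749, -1), Add(5131, 2368)), -2393), -1) = Pow(Add(Mul(Rational(1, 7), Rational(-1, 3749), 7499), -2393), -1) = Pow(Add(Rational(-7499, 26243), -2393), -1) = Pow(Rational(-62806998, 26243), -1) = Rational(-26243, 62806998)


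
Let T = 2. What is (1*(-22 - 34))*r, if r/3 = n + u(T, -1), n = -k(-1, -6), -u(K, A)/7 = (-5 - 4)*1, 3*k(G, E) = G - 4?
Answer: -10864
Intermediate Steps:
k(G, E) = -4/3 + G/3 (k(G, E) = (G - 4)/3 = (-4 + G)/3 = -4/3 + G/3)
u(K, A) = 63 (u(K, A) = -7*(-5 - 4) = -(-63) = -7*(-9) = 63)
n = 5/3 (n = -(-4/3 + (1/3)*(-1)) = -(-4/3 - 1/3) = -1*(-5/3) = 5/3 ≈ 1.6667)
r = 194 (r = 3*(5/3 + 63) = 3*(194/3) = 194)
(1*(-22 - 34))*r = (1*(-22 - 34))*194 = (1*(-56))*194 = -56*194 = -10864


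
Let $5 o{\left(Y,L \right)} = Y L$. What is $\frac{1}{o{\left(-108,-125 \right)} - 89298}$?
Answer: $- \frac{1}{86598} \approx -1.1548 \cdot 10^{-5}$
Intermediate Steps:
$o{\left(Y,L \right)} = \frac{L Y}{5}$ ($o{\left(Y,L \right)} = \frac{Y L}{5} = \frac{L Y}{5}$)
$\frac{1}{o{\left(-108,-125 \right)} - 89298} = \frac{1}{\frac{1}{5} \left(-125\right) \left(-108\right) - 89298} = \frac{1}{2700 - 89298} = \frac{1}{-86598} = - \frac{1}{86598}$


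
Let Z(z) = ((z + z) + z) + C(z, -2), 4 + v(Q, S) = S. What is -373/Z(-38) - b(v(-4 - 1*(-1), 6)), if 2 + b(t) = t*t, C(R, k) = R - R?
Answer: 145/114 ≈ 1.2719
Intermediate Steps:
v(Q, S) = -4 + S
C(R, k) = 0
b(t) = -2 + t**2 (b(t) = -2 + t*t = -2 + t**2)
Z(z) = 3*z (Z(z) = ((z + z) + z) + 0 = (2*z + z) + 0 = 3*z + 0 = 3*z)
-373/Z(-38) - b(v(-4 - 1*(-1), 6)) = -373/(3*(-38)) - (-2 + (-4 + 6)**2) = -373/(-114) - (-2 + 2**2) = -373*(-1/114) - (-2 + 4) = 373/114 - 1*2 = 373/114 - 2 = 145/114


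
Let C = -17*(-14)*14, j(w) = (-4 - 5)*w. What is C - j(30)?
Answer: 3602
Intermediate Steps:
j(w) = -9*w
C = 3332 (C = 238*14 = 3332)
C - j(30) = 3332 - (-9)*30 = 3332 - 1*(-270) = 3332 + 270 = 3602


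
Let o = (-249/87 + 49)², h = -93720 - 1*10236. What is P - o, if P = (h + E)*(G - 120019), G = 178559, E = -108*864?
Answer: -9711927583764/841 ≈ -1.1548e+10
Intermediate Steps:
h = -103956 (h = -93720 - 10236 = -103956)
E = -93312
o = 1790244/841 (o = (-249*1/87 + 49)² = (-83/29 + 49)² = (1338/29)² = 1790244/841 ≈ 2128.7)
P = -11548068720 (P = (-103956 - 93312)*(178559 - 120019) = -197268*58540 = -11548068720)
P - o = -11548068720 - 1*1790244/841 = -11548068720 - 1790244/841 = -9711927583764/841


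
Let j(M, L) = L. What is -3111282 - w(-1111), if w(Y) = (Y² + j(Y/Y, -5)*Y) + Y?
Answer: -4350047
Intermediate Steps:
w(Y) = Y² - 4*Y (w(Y) = (Y² - 5*Y) + Y = Y² - 4*Y)
-3111282 - w(-1111) = -3111282 - (-1111)*(-4 - 1111) = -3111282 - (-1111)*(-1115) = -3111282 - 1*1238765 = -3111282 - 1238765 = -4350047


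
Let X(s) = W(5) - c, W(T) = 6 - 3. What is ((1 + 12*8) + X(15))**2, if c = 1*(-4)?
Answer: 10816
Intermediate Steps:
W(T) = 3
c = -4
X(s) = 7 (X(s) = 3 - 1*(-4) = 3 + 4 = 7)
((1 + 12*8) + X(15))**2 = ((1 + 12*8) + 7)**2 = ((1 + 96) + 7)**2 = (97 + 7)**2 = 104**2 = 10816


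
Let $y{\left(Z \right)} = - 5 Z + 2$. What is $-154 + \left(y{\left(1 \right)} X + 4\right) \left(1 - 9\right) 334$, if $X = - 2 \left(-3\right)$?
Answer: $37254$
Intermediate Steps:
$y{\left(Z \right)} = 2 - 5 Z$
$X = 6$ ($X = \left(-1\right) \left(-6\right) = 6$)
$-154 + \left(y{\left(1 \right)} X + 4\right) \left(1 - 9\right) 334 = -154 + \left(\left(2 - 5\right) 6 + 4\right) \left(1 - 9\right) 334 = -154 + \left(\left(2 - 5\right) 6 + 4\right) \left(-8\right) 334 = -154 + \left(\left(-3\right) 6 + 4\right) \left(-8\right) 334 = -154 + \left(-18 + 4\right) \left(-8\right) 334 = -154 + \left(-14\right) \left(-8\right) 334 = -154 + 112 \cdot 334 = -154 + 37408 = 37254$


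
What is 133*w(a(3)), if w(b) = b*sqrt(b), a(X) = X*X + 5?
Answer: 1862*sqrt(14) ≈ 6967.0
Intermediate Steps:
a(X) = 5 + X**2 (a(X) = X**2 + 5 = 5 + X**2)
w(b) = b**(3/2)
133*w(a(3)) = 133*(5 + 3**2)**(3/2) = 133*(5 + 9)**(3/2) = 133*14**(3/2) = 133*(14*sqrt(14)) = 1862*sqrt(14)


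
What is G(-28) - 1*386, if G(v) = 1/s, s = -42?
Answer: -16213/42 ≈ -386.02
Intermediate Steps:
G(v) = -1/42 (G(v) = 1/(-42) = -1/42)
G(-28) - 1*386 = -1/42 - 1*386 = -1/42 - 386 = -16213/42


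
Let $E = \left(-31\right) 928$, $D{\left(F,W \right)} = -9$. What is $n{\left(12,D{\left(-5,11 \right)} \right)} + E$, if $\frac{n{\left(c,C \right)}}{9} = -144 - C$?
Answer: $-29983$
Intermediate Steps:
$n{\left(c,C \right)} = -1296 - 9 C$ ($n{\left(c,C \right)} = 9 \left(-144 - C\right) = -1296 - 9 C$)
$E = -28768$
$n{\left(12,D{\left(-5,11 \right)} \right)} + E = \left(-1296 - -81\right) - 28768 = \left(-1296 + 81\right) - 28768 = -1215 - 28768 = -29983$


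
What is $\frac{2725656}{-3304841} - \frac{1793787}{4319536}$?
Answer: $- \frac{931671054657}{751335772304} \approx -1.24$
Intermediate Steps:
$\frac{2725656}{-3304841} - \frac{1793787}{4319536} = 2725656 \left(- \frac{1}{3304841}\right) - \frac{1793787}{4319536} = - \frac{2725656}{3304841} - \frac{1793787}{4319536} = - \frac{931671054657}{751335772304}$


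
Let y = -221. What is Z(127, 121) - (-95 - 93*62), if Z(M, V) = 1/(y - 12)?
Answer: 1365612/233 ≈ 5861.0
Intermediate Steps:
Z(M, V) = -1/233 (Z(M, V) = 1/(-221 - 12) = 1/(-233) = -1/233)
Z(127, 121) - (-95 - 93*62) = -1/233 - (-95 - 93*62) = -1/233 - (-95 - 5766) = -1/233 - 1*(-5861) = -1/233 + 5861 = 1365612/233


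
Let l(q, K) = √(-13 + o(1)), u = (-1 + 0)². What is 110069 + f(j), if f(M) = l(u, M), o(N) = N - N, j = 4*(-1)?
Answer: 110069 + I*√13 ≈ 1.1007e+5 + 3.6056*I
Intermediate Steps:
u = 1 (u = (-1)² = 1)
j = -4
o(N) = 0
l(q, K) = I*√13 (l(q, K) = √(-13 + 0) = √(-13) = I*√13)
f(M) = I*√13
110069 + f(j) = 110069 + I*√13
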